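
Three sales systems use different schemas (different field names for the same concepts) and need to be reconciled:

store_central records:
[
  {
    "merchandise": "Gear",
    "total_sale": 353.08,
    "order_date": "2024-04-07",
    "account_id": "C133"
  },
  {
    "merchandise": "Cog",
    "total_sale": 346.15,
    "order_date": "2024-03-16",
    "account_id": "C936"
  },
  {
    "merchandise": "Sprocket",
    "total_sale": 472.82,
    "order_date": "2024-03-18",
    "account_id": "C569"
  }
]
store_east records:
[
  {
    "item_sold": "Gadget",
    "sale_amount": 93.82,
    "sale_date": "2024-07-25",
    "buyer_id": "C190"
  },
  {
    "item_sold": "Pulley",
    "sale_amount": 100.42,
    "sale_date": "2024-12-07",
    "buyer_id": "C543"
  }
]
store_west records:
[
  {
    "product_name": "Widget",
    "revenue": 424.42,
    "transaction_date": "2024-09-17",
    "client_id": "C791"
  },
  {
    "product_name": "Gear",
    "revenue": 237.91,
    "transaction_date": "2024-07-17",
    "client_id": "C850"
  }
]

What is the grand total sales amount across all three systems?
2028.62

Schema reconciliation - all amount fields map to sale amount:

store_central (total_sale): 1172.05
store_east (sale_amount): 194.24
store_west (revenue): 662.33

Grand total: 2028.62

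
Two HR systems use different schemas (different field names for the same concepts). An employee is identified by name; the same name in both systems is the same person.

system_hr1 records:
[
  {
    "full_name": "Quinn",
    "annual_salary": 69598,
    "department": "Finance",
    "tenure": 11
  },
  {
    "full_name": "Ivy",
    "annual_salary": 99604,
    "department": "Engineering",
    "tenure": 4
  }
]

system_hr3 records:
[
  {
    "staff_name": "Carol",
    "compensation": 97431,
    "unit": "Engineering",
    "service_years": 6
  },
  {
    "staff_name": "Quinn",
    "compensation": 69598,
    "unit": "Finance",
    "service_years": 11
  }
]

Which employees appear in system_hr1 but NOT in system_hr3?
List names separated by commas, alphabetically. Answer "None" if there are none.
Ivy

Schema mapping: "full_name" (system_hr1) = "staff_name" (system_hr3) = employee name

Names in system_hr1: ['Ivy', 'Quinn']
Names in system_hr3: ['Carol', 'Quinn']

In system_hr1 but not system_hr3: ['Ivy']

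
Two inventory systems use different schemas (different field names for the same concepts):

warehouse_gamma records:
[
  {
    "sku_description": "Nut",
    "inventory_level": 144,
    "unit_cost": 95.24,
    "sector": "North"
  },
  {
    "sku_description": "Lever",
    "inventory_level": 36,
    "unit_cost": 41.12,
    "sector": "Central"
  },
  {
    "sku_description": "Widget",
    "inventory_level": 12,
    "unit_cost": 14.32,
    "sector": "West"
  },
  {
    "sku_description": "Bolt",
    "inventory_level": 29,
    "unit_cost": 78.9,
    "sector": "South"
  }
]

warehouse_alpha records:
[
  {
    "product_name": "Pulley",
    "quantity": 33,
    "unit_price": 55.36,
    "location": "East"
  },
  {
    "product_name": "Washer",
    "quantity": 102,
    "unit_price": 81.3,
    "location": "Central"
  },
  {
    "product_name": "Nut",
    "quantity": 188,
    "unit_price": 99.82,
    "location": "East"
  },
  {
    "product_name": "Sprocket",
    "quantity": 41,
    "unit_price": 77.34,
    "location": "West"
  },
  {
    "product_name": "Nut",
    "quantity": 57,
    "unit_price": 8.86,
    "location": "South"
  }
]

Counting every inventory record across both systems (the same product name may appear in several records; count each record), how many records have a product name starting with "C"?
0

Schema mapping: "sku_description" (warehouse_gamma) = "product_name" (warehouse_alpha) = product name

Records with product name starting with "C" in warehouse_gamma: 0
Records with product name starting with "C" in warehouse_alpha: 0

Total: 0 + 0 = 0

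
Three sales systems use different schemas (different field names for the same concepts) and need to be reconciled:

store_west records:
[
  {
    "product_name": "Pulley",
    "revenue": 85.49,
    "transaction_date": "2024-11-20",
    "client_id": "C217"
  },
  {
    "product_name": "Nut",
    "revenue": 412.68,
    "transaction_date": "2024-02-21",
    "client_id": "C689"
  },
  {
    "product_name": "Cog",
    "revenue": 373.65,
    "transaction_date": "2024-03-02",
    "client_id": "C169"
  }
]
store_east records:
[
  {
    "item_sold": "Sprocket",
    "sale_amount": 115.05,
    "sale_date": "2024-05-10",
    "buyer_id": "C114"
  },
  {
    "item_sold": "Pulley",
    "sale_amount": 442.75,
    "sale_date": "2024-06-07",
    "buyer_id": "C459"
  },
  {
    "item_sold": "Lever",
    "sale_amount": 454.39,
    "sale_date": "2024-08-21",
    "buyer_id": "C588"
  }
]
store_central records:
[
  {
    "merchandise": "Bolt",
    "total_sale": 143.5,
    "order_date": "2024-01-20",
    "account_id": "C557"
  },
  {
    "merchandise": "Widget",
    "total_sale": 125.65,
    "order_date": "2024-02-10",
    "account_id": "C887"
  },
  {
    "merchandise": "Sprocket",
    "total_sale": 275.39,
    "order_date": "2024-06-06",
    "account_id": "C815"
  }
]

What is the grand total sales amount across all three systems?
2428.55

Schema reconciliation - all amount fields map to sale amount:

store_west (revenue): 871.82
store_east (sale_amount): 1012.19
store_central (total_sale): 544.54

Grand total: 2428.55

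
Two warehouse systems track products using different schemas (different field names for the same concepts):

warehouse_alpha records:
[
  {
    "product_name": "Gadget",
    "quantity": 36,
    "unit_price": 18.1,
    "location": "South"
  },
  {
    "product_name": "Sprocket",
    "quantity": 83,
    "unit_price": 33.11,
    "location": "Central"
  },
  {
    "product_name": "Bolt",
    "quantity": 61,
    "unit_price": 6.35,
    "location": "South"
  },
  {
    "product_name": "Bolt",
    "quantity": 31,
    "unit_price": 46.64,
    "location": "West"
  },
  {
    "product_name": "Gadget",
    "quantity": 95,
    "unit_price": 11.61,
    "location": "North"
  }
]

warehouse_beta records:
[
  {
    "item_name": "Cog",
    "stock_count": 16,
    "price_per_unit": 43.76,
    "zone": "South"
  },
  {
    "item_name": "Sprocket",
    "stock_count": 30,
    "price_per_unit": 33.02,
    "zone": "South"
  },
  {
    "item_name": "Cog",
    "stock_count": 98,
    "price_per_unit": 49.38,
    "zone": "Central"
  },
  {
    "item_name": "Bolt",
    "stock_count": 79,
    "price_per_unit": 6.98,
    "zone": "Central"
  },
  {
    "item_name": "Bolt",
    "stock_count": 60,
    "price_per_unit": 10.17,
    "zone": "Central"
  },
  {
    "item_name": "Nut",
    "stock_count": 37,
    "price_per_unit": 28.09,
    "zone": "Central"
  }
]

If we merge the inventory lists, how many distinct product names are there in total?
5

Schema mapping: "product_name" (warehouse_alpha) = "item_name" (warehouse_beta) = product name

Products in warehouse_alpha: ['Bolt', 'Gadget', 'Sprocket']
Products in warehouse_beta: ['Bolt', 'Cog', 'Nut', 'Sprocket']

Union (unique products): ['Bolt', 'Cog', 'Gadget', 'Nut', 'Sprocket']
Count: 5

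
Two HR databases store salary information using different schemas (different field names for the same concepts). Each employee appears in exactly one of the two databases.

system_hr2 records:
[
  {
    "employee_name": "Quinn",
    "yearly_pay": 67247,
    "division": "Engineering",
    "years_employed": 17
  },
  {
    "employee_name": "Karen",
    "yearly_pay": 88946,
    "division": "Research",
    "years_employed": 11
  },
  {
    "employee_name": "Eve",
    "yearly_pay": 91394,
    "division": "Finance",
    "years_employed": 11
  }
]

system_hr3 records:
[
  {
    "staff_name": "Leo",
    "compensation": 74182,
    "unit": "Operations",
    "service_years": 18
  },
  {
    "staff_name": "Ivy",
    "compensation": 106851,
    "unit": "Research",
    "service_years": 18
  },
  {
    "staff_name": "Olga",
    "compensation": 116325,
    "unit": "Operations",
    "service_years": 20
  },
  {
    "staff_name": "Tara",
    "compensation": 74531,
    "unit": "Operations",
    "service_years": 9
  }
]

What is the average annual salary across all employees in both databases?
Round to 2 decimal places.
88496.57

Schema mapping: "yearly_pay" (system_hr2) = "compensation" (system_hr3) = annual salary

All salaries: [67247, 88946, 91394, 74182, 106851, 116325, 74531]
Sum: 619476
Count: 7
Average: 619476 / 7 = 88496.57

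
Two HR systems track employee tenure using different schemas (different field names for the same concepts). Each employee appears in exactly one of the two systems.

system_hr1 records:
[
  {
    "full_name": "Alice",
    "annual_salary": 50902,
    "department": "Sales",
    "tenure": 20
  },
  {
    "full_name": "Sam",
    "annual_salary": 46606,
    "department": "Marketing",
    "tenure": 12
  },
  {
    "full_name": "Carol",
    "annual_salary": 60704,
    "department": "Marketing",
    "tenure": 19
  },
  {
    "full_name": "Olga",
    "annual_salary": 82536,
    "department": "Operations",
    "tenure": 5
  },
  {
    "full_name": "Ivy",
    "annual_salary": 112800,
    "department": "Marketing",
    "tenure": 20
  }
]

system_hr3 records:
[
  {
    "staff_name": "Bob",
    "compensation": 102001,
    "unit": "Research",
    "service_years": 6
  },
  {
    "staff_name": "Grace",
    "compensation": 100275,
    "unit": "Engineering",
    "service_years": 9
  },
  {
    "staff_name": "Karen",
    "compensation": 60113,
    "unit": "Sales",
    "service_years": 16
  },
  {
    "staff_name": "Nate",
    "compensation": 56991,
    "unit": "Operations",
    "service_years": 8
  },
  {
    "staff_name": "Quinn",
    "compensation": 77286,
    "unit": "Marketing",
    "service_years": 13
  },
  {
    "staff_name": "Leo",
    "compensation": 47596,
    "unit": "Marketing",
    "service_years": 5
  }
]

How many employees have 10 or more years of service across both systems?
6

Reconcile schemas: "tenure" (system_hr1) = "service_years" (system_hr3) = years of service

From system_hr1: 4 employees with >= 10 years
From system_hr3: 2 employees with >= 10 years

Total: 4 + 2 = 6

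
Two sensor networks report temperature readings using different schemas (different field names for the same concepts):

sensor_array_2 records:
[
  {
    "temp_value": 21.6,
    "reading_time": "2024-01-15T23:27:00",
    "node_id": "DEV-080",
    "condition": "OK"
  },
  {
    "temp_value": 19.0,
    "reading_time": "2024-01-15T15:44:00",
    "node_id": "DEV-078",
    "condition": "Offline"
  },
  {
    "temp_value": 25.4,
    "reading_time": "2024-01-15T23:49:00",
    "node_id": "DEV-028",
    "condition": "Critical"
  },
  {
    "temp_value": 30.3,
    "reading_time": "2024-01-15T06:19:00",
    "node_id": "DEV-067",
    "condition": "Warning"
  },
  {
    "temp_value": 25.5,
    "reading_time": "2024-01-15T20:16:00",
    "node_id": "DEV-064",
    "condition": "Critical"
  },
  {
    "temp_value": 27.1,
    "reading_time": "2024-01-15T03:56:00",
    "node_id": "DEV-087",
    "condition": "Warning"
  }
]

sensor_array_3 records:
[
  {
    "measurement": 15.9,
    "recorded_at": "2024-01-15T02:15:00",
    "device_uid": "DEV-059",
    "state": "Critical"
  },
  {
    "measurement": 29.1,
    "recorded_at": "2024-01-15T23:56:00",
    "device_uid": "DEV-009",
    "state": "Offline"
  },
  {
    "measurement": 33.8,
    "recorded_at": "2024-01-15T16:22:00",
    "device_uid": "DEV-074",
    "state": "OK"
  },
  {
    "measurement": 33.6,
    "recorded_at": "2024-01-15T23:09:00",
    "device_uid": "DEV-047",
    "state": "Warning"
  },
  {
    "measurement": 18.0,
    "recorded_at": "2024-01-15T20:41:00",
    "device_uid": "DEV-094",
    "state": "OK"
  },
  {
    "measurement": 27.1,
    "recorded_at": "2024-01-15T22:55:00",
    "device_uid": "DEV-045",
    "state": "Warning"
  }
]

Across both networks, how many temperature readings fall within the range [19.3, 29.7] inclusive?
6

Schema mapping: "temp_value" (sensor_array_2) = "measurement" (sensor_array_3) = temperature

Readings in [19.3, 29.7] from sensor_array_2: 4
Readings in [19.3, 29.7] from sensor_array_3: 2

Total count: 4 + 2 = 6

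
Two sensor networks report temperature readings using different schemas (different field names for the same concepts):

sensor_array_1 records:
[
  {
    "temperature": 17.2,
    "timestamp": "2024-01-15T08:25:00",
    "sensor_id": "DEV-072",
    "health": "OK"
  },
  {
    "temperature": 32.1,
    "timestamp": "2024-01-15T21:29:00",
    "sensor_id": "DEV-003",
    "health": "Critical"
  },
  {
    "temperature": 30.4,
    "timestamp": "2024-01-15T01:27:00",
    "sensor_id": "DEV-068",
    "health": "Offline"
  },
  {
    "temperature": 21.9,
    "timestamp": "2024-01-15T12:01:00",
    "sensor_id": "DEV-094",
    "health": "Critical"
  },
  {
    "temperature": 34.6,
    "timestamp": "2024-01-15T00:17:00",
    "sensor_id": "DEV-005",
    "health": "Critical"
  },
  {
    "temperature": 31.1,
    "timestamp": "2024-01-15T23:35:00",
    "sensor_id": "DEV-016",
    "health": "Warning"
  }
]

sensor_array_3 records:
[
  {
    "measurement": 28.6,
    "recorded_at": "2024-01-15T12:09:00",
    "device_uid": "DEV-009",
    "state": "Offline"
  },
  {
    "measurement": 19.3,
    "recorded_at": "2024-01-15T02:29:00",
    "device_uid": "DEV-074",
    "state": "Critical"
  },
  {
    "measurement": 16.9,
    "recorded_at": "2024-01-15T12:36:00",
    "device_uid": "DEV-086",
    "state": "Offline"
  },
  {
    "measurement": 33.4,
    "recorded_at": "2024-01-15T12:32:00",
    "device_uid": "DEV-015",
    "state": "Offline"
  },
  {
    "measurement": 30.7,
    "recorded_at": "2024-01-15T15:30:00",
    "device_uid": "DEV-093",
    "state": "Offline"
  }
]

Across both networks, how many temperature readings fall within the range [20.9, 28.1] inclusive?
1

Schema mapping: "temperature" (sensor_array_1) = "measurement" (sensor_array_3) = temperature

Readings in [20.9, 28.1] from sensor_array_1: 1
Readings in [20.9, 28.1] from sensor_array_3: 0

Total count: 1 + 0 = 1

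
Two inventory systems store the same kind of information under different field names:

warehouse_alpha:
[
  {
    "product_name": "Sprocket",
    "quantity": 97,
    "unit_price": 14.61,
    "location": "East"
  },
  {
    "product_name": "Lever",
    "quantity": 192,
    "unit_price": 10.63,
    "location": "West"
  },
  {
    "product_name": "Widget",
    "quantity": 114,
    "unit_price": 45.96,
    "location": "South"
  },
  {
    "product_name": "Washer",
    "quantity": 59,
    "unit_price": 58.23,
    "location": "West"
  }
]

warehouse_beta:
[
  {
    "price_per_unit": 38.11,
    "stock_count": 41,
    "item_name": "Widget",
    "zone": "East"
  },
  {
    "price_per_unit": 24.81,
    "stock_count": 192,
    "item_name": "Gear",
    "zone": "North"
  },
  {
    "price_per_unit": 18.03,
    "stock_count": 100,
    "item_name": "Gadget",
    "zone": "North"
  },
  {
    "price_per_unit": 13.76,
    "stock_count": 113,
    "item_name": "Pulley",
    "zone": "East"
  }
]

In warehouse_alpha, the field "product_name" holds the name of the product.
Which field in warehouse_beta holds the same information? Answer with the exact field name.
item_name

In warehouse_alpha, "product_name" holds the name of the product.
The fields in warehouse_beta are: "price_per_unit", "stock_count", "item_name", "zone".
"item_name" is the match: the name refers to the same concept and its values are product-name strings (e.g. 'Gadget', 'Gear').
The other fields ("price_per_unit", "stock_count", "zone") hold different kinds of data.

So "product_name" in warehouse_alpha corresponds to "item_name" in warehouse_beta.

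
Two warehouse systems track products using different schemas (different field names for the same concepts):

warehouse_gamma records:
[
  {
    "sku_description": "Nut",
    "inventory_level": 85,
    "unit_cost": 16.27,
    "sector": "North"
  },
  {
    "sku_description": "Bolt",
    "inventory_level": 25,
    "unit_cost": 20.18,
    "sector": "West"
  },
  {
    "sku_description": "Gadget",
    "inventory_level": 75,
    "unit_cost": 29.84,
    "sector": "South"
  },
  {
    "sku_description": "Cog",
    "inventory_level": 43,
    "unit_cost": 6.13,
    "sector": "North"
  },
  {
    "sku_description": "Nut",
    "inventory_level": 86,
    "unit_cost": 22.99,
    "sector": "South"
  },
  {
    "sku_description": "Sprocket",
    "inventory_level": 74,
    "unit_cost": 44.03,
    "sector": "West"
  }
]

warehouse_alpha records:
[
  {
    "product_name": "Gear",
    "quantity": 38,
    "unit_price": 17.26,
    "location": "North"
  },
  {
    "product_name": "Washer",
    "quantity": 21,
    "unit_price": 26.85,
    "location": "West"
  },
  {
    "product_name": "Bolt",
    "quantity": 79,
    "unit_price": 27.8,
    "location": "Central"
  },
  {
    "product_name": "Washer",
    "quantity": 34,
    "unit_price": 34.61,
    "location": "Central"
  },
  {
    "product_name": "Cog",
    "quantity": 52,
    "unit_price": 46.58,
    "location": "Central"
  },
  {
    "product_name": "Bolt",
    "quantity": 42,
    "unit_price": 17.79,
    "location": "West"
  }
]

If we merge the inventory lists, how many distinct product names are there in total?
7

Schema mapping: "sku_description" (warehouse_gamma) = "product_name" (warehouse_alpha) = product name

Products in warehouse_gamma: ['Bolt', 'Cog', 'Gadget', 'Nut', 'Sprocket']
Products in warehouse_alpha: ['Bolt', 'Cog', 'Gear', 'Washer']

Union (unique products): ['Bolt', 'Cog', 'Gadget', 'Gear', 'Nut', 'Sprocket', 'Washer']
Count: 7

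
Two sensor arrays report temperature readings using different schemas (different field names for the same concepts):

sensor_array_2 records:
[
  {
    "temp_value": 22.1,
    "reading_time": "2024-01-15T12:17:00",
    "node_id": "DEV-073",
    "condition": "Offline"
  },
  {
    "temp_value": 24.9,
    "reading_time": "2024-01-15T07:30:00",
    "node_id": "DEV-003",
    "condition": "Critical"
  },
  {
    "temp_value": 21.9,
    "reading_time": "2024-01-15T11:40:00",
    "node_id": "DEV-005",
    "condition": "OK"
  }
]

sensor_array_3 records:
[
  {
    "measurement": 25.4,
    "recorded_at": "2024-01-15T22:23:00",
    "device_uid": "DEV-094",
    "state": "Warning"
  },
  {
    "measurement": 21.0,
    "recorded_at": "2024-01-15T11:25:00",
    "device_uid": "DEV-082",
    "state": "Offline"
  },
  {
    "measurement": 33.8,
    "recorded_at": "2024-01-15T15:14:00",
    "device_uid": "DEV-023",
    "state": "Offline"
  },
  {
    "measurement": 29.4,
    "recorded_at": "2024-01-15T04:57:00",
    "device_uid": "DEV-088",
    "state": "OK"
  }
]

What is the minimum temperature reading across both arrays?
21.0

Schema mapping: "temp_value" (sensor_array_2) = "measurement" (sensor_array_3) = temperature reading

Minimum in sensor_array_2: 21.9
Minimum in sensor_array_3: 21.0

Overall minimum: min(21.9, 21.0) = 21.0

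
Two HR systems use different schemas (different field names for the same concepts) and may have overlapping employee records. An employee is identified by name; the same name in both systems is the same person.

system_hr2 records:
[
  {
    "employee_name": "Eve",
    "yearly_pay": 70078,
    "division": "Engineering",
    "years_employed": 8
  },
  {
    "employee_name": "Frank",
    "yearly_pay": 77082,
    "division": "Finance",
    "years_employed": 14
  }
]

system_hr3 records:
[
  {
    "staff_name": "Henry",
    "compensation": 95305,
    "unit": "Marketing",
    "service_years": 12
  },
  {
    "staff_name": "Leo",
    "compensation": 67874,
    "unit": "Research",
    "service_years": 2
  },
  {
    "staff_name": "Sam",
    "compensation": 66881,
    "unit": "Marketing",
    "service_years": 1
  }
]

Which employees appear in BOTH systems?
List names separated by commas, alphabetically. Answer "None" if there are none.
None

Schema mapping: "employee_name" (system_hr2) = "staff_name" (system_hr3) = employee name

Names in system_hr2: ['Eve', 'Frank']
Names in system_hr3: ['Henry', 'Leo', 'Sam']

Intersection: None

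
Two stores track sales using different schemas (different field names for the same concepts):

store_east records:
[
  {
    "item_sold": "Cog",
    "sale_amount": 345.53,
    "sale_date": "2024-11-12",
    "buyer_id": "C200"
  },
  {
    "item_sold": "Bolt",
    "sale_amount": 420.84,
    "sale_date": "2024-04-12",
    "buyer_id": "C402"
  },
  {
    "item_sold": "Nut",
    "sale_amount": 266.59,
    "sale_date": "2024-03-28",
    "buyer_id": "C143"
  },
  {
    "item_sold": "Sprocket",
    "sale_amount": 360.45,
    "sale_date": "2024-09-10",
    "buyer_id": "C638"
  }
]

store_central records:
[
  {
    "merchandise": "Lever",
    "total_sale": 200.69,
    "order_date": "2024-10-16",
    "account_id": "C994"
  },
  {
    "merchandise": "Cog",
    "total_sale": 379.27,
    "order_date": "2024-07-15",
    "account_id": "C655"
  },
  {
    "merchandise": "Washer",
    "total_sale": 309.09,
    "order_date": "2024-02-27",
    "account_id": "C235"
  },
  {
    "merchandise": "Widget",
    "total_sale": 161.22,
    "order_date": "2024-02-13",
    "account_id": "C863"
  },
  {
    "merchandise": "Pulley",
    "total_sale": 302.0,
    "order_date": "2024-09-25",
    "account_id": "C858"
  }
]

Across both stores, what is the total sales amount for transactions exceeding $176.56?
2584.46

Schema mapping: "sale_amount" (store_east) = "total_sale" (store_central) = sale amount

Sum of sales > $176.56 in store_east: 1393.41
Sum of sales > $176.56 in store_central: 1191.05

Total: 1393.41 + 1191.05 = 2584.46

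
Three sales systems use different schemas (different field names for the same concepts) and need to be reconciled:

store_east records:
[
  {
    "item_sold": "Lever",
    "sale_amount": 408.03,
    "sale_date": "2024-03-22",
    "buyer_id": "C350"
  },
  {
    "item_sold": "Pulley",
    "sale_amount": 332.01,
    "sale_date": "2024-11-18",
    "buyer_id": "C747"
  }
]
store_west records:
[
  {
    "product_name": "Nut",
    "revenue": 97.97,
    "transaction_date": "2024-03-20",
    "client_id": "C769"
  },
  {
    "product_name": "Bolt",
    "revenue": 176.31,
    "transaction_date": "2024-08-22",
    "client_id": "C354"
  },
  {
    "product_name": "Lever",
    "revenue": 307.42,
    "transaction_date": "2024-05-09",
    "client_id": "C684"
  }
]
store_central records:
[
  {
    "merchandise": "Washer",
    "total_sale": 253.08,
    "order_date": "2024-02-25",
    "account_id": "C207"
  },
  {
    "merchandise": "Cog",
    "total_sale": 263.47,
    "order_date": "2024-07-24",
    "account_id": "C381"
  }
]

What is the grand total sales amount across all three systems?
1838.29

Schema reconciliation - all amount fields map to sale amount:

store_east (sale_amount): 740.04
store_west (revenue): 581.7
store_central (total_sale): 516.55

Grand total: 1838.29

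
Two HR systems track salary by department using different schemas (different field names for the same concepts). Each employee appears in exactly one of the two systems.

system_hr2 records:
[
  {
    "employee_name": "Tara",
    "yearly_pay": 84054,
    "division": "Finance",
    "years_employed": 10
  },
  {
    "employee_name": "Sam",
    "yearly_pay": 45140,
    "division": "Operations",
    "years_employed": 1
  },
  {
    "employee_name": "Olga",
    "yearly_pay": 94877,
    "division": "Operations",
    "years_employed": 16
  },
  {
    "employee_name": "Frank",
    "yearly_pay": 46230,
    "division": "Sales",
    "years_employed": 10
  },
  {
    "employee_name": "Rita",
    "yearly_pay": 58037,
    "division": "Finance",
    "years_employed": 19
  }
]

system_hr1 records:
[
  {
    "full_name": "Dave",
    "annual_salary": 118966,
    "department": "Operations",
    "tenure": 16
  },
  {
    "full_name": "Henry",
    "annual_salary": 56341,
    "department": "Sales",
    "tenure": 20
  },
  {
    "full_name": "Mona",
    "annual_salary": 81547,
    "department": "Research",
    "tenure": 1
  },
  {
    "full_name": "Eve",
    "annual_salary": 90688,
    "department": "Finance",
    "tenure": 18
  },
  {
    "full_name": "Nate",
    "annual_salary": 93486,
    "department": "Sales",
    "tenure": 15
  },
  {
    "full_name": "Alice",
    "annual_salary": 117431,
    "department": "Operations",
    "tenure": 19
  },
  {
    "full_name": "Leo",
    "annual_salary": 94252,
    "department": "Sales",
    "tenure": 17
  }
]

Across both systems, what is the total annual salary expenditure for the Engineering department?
0

Schema mappings:
- "division" (system_hr2) = "department" (system_hr1) = department
- "yearly_pay" (system_hr2) = "annual_salary" (system_hr1) = salary

Engineering salaries from system_hr2: 0
Engineering salaries from system_hr1: 0

Total: 0 + 0 = 0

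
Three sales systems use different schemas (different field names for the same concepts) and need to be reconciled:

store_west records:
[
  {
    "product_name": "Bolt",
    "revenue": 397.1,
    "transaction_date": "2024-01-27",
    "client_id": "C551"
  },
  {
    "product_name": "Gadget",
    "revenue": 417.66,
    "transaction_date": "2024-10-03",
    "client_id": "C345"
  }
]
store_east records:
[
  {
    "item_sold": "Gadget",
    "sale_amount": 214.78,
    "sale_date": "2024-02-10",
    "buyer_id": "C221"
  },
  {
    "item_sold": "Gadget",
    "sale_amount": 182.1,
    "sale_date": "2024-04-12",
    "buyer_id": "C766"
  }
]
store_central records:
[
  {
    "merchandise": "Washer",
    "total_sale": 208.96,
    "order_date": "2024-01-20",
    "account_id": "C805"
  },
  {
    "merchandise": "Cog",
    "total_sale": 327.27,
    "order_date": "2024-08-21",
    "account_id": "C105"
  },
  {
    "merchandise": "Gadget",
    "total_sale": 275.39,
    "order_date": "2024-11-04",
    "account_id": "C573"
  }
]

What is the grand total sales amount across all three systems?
2023.26

Schema reconciliation - all amount fields map to sale amount:

store_west (revenue): 814.76
store_east (sale_amount): 396.88
store_central (total_sale): 811.62

Grand total: 2023.26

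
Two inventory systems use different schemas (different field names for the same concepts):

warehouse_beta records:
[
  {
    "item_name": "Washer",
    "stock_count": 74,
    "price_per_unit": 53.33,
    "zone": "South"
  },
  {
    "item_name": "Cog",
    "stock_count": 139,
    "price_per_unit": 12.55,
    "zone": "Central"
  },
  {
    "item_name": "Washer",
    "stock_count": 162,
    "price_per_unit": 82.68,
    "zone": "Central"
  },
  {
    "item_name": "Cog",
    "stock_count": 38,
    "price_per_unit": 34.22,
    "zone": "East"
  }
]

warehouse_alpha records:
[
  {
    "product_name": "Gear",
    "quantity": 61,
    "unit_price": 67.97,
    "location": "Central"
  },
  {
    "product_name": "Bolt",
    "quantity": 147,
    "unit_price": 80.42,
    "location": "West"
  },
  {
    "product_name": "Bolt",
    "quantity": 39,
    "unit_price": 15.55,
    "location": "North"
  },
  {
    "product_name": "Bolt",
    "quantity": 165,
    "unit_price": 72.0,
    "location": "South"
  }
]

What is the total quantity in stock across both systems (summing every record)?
825

To reconcile these schemas, identify the field holding the quantity in stock in each system:
1. In warehouse_beta it is "stock_count"
2. In warehouse_alpha it is "quantity"

From warehouse_beta: 74 + 139 + 162 + 38 = 413
From warehouse_alpha: 61 + 147 + 39 + 165 = 412

Total: 413 + 412 = 825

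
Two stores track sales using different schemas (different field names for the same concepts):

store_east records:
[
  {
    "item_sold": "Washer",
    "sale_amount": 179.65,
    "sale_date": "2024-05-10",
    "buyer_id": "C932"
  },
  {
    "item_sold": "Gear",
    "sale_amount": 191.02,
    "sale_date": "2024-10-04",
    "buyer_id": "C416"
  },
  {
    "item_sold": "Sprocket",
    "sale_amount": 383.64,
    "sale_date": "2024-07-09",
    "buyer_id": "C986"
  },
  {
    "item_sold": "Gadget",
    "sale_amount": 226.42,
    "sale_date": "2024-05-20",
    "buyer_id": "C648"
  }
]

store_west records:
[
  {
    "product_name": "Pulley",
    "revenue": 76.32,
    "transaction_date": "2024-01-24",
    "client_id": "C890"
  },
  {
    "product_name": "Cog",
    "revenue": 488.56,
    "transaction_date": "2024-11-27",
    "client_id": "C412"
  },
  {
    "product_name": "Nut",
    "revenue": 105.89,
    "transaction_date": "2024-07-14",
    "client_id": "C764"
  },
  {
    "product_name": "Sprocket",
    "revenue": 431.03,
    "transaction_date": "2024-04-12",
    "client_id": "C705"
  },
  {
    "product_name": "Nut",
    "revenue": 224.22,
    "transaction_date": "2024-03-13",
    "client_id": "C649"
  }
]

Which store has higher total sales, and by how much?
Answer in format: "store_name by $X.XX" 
store_west by $345.29

Schema mapping: "sale_amount" (store_east) = "revenue" (store_west) = sale amount

Total for store_east: 980.73
Total for store_west: 1326.02

Difference: |980.73 - 1326.02| = 345.29
store_west has higher sales by $345.29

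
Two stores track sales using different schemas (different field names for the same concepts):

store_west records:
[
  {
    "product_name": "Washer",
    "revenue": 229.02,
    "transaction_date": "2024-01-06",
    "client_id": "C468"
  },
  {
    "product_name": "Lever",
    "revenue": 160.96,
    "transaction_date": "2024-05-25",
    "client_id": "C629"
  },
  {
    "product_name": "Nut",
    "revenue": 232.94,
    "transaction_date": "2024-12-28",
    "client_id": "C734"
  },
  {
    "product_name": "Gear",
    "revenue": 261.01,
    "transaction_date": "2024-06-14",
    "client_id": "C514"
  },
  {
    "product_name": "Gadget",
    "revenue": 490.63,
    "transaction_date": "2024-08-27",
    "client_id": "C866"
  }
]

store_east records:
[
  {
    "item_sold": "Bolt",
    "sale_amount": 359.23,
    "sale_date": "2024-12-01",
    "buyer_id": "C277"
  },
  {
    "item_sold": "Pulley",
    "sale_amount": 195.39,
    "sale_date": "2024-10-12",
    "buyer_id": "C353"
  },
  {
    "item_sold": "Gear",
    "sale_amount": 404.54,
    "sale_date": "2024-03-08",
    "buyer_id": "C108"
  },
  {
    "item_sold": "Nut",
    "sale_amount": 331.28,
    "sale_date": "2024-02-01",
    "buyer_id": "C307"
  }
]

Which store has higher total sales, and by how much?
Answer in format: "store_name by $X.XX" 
store_west by $84.12

Schema mapping: "revenue" (store_west) = "sale_amount" (store_east) = sale amount

Total for store_west: 1374.56
Total for store_east: 1290.44

Difference: |1374.56 - 1290.44| = 84.12
store_west has higher sales by $84.12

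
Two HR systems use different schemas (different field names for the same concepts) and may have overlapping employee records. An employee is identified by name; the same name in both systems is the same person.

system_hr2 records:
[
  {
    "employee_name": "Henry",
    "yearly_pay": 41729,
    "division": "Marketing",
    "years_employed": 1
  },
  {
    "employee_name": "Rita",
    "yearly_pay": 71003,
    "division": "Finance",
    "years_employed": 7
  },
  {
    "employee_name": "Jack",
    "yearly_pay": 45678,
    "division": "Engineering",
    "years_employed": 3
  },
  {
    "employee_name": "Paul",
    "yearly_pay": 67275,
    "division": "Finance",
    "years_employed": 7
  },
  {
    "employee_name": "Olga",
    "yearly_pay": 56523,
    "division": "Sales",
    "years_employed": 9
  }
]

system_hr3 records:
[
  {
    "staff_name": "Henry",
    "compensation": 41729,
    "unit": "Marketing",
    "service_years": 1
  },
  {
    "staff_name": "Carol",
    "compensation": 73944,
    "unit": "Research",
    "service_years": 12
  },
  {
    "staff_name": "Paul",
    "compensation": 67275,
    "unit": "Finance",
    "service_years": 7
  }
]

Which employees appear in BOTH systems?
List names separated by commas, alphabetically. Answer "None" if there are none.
Henry, Paul

Schema mapping: "employee_name" (system_hr2) = "staff_name" (system_hr3) = employee name

Names in system_hr2: ['Henry', 'Jack', 'Olga', 'Paul', 'Rita']
Names in system_hr3: ['Carol', 'Henry', 'Paul']

Intersection: ['Henry', 'Paul']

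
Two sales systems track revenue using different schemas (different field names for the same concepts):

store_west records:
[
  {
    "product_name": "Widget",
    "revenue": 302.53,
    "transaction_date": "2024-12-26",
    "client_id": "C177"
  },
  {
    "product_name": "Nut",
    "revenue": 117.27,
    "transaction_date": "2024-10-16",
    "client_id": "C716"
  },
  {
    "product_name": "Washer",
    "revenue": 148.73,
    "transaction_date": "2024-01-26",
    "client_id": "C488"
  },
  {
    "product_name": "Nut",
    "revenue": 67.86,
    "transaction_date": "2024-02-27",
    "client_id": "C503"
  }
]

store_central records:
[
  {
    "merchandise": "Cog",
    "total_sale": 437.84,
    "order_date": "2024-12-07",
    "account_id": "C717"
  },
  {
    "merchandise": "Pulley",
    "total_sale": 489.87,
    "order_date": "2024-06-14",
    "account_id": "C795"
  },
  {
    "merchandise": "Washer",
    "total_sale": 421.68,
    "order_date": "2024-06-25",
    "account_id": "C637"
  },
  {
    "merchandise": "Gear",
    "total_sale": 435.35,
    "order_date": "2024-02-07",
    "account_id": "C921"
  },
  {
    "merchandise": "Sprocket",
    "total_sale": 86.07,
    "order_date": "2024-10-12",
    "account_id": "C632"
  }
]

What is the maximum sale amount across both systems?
489.87

Reconcile: "revenue" (store_west) = "total_sale" (store_central) = sale amount

Maximum in store_west: 302.53
Maximum in store_central: 489.87

Overall maximum: max(302.53, 489.87) = 489.87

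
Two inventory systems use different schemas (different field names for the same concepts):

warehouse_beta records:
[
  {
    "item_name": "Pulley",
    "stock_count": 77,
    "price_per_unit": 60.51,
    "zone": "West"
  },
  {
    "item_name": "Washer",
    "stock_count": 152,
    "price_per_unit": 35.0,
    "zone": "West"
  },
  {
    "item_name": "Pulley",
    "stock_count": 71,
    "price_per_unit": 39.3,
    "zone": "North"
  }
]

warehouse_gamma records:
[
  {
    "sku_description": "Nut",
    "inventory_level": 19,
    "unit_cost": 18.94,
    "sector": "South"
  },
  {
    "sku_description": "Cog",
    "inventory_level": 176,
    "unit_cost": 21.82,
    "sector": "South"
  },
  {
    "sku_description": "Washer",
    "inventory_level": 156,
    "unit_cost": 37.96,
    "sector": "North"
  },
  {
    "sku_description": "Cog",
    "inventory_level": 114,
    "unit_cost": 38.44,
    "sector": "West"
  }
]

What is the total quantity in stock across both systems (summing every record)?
765

To reconcile these schemas, identify the field holding the quantity in stock in each system:
1. In warehouse_beta it is "stock_count"
2. In warehouse_gamma it is "inventory_level"

From warehouse_beta: 77 + 152 + 71 = 300
From warehouse_gamma: 19 + 176 + 156 + 114 = 465

Total: 300 + 465 = 765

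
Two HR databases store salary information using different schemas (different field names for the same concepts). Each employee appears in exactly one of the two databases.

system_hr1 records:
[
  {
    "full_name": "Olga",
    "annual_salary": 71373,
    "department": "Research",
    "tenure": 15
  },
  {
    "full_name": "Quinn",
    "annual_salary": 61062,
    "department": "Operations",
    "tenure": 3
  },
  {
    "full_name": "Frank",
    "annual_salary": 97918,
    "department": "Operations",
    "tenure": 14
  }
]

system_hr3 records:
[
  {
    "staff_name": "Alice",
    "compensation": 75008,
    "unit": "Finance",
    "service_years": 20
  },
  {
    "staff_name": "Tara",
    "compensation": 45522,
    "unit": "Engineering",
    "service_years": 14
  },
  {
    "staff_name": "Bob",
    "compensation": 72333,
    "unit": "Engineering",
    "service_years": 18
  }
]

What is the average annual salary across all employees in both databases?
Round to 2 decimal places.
70536.00

Schema mapping: "annual_salary" (system_hr1) = "compensation" (system_hr3) = annual salary

All salaries: [71373, 61062, 97918, 75008, 45522, 72333]
Sum: 423216
Count: 6
Average: 423216 / 6 = 70536.00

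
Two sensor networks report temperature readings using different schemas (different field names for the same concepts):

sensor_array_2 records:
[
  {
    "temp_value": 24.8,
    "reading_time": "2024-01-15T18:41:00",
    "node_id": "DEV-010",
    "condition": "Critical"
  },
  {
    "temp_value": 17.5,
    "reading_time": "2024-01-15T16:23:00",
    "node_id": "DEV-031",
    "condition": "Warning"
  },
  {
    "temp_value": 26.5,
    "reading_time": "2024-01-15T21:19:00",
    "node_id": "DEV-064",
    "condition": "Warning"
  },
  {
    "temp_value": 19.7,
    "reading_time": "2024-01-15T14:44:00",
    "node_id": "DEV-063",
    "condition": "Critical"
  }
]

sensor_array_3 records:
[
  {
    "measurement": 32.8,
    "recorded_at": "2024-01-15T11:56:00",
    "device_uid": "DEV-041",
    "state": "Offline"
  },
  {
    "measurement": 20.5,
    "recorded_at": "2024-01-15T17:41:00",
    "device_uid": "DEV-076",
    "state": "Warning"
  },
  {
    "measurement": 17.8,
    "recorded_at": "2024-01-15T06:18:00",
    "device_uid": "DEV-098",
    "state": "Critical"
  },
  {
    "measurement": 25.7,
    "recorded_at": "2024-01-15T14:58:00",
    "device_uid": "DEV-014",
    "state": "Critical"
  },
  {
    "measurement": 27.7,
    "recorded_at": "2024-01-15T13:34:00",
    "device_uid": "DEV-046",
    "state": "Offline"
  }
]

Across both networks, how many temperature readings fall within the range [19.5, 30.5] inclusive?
6

Schema mapping: "temp_value" (sensor_array_2) = "measurement" (sensor_array_3) = temperature

Readings in [19.5, 30.5] from sensor_array_2: 3
Readings in [19.5, 30.5] from sensor_array_3: 3

Total count: 3 + 3 = 6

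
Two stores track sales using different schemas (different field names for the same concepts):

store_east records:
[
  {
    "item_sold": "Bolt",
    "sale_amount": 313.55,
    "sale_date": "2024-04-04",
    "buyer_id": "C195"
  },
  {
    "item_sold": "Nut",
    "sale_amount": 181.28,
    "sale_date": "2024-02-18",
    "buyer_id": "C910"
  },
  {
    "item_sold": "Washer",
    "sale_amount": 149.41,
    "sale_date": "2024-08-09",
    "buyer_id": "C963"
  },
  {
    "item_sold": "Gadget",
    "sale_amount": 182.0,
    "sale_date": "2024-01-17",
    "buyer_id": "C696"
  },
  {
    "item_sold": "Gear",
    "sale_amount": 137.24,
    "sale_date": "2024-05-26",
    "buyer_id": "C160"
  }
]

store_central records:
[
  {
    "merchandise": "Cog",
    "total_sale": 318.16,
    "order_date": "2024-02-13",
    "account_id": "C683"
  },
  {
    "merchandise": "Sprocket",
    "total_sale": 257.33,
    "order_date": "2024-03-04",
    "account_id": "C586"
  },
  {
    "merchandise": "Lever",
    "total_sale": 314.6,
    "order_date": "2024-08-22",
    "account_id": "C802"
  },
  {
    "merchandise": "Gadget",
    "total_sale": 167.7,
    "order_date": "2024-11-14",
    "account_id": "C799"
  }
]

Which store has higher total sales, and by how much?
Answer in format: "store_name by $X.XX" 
store_central by $94.31

Schema mapping: "sale_amount" (store_east) = "total_sale" (store_central) = sale amount

Total for store_east: 963.48
Total for store_central: 1057.79

Difference: |963.48 - 1057.79| = 94.31
store_central has higher sales by $94.31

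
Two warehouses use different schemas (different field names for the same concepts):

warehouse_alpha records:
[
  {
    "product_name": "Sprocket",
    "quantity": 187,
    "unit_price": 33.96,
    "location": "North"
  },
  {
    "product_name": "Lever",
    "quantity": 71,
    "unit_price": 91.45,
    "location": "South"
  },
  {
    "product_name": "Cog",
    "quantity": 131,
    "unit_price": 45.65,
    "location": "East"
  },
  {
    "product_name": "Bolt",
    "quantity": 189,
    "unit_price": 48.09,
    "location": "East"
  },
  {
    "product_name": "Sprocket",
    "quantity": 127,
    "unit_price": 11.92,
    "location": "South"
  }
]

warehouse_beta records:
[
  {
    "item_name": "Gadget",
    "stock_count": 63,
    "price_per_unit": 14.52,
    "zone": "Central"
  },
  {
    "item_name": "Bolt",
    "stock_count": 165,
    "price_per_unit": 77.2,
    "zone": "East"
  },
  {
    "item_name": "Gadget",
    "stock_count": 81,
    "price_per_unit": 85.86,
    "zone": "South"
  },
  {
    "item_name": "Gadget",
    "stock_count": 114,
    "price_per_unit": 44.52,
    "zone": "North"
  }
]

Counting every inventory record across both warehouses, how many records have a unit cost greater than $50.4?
3

Schema mapping: "unit_price" (warehouse_alpha) = "price_per_unit" (warehouse_beta) = unit cost

Records > $50.4 in warehouse_alpha: 1
Records > $50.4 in warehouse_beta: 2

Total count: 1 + 2 = 3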